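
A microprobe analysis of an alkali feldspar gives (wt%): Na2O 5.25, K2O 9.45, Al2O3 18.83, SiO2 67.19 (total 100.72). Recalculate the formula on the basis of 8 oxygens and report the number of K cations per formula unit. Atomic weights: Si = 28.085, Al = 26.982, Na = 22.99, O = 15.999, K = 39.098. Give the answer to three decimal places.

0.539 K apfu

Na2O: 5.25/61.979 = 0.08471 mol → 0.16942 mol Na, 0.08471 mol O.
K2O: 9.45/94.195 = 0.10032 mol → 0.20064 mol K, 0.10032 mol O.
Al2O3: 18.83/101.961 = 0.18468 mol → 0.36936 mol Al, 0.55404 mol O.
SiO2: 67.19/60.083 = 1.11829 mol → 1.11829 mol Si, 2.23658 mol O.
Total oxygen = 2.97565 mol. Normalization factor = 8/2.97565 = 2.68849.
K per 8 O = 0.20064 × 2.68849 = 0.539.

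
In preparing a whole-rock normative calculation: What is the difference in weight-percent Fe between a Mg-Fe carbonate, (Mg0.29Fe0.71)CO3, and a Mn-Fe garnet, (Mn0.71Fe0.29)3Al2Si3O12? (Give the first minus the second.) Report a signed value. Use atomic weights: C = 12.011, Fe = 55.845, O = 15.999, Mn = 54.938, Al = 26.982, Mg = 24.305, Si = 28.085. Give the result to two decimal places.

Fe in (Mg0.29Fe0.71)CO3: molar mass 106.706 g/mol; 0.71×55.845 = 39.650 g → 37.16 wt%.
Fe in (Mn0.71Fe0.29)3Al2Si3O12: molar mass 495.810 g/mol; 0.87×55.845 = 48.585 g → 9.80 wt%.
Difference = 37.16 − 9.80 = 27.36 percentage points.

27.36 percentage points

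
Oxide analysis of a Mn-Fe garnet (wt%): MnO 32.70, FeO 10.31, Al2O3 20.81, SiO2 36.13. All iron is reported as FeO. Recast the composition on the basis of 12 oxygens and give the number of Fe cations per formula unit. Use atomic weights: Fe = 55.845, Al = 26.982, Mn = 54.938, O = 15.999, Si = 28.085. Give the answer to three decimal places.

MnO (M=70.937): mol = 0.46097; Mn = 0.46097, O = 0.46097.
FeO (M=71.844): mol = 0.14351; Fe = 0.14351, O = 0.14351.
Al2O3 (M=101.961): mol = 0.20410; Al = 0.40820, O = 0.61230.
SiO2 (M=60.083): mol = 0.60133; Si = 0.60133, O = 1.20266.
ΣO = 2.41944; factor = 12/ΣO = 4.95983.
Fe apfu = 0.14351 × 4.95983 = 0.712.

0.712 Fe apfu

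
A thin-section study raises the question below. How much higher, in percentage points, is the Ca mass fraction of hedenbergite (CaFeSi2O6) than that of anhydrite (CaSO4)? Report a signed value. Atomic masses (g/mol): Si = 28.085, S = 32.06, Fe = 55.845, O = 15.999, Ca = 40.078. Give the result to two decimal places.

First mineral: 40.078 g Ca in 248.087 g formula = 16.15 wt% Ca.
Second mineral: 40.078 g Ca in 136.134 g formula = 29.44 wt% Ca.
16.15% − 29.44% gives a difference of -13.29 percentage points.

-13.29 percentage points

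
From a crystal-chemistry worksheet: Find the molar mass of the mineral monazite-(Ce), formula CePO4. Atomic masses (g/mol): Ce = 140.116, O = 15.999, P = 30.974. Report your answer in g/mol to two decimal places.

235.09 g/mol

M = 1·140.116 + 1·30.974 + 4·15.999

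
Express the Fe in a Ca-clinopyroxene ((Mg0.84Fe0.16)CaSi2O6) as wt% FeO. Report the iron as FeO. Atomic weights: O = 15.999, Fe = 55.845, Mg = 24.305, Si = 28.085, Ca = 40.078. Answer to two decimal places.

M((Mg0.84Fe0.16)CaSi2O6) = 221.593 g/mol; M(FeO) = 71.844 g/mol.
Moles FeO per formula unit = 0.16 Fe ÷ 1 = 0.1600.
FeO fraction = (0.1600 × 71.844) / 221.593 = 11.495/221.593 = 0.0519.

5.19 wt%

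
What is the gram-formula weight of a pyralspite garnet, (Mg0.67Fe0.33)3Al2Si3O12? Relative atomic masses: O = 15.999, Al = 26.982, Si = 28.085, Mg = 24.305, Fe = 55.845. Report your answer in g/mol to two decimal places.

M = 2.01(24.305) + 0.99(55.845) + 2(26.982) + 3(28.085) + 12(15.999)

434.35 g/mol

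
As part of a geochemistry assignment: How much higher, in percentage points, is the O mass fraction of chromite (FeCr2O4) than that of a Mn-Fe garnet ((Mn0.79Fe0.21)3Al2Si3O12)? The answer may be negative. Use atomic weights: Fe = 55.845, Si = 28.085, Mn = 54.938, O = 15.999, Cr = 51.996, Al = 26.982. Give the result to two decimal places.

-10.15 percentage points

O in FeCr2O4: molar mass 223.833 g/mol; 4×15.999 = 63.996 g → 28.59 wt%.
O in (Mn0.79Fe0.21)3Al2Si3O12: molar mass 495.592 g/mol; 12×15.999 = 191.988 g → 38.74 wt%.
Difference = 28.59 − 38.74 = -10.15 percentage points.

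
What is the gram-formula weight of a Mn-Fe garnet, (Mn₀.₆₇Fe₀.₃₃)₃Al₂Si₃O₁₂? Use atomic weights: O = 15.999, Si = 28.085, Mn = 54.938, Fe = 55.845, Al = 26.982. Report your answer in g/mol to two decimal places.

495.92 g/mol

M = 2.01(54.938) + 0.99(55.845) + 2(26.982) + 3(28.085) + 12(15.999)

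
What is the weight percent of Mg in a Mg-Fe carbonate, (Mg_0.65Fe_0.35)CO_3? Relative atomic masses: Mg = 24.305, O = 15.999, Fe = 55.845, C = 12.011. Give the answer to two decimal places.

Formula mass = 0.65×24.305 + 0.35×55.845 + 1×12.011 + 3×15.999 = 95.352 g/mol, of which 15.798 g is Mg.
So Mg makes up 15.798/95.352 = 0.1657 of the mass, i.e. 16.57%.

16.57 wt%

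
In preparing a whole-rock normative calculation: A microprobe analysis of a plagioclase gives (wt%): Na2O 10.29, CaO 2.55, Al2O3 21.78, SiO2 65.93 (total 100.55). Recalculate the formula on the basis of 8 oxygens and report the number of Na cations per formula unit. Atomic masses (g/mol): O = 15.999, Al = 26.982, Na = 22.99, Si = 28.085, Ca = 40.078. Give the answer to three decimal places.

0.872 Na apfu

Na2O (M=61.979): mol = 0.16602; Na = 0.33204, O = 0.16602.
CaO (M=56.077): mol = 0.04547; Ca = 0.04547, O = 0.04547.
Al2O3 (M=101.961): mol = 0.21361; Al = 0.42722, O = 0.64083.
SiO2 (M=60.083): mol = 1.09732; Si = 1.09732, O = 2.19464.
ΣO = 3.04696; factor = 8/ΣO = 2.62557.
Na apfu = 0.33204 × 2.62557 = 0.872.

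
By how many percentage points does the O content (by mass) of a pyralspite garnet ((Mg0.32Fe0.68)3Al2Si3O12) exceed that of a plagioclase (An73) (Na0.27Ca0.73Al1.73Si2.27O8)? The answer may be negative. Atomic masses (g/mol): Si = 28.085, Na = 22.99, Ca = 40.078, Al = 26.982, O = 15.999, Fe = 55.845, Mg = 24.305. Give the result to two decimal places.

-5.66 percentage points

M((Mg0.32Fe0.68)3Al2Si3O12) = 467.464 g/mol, so wt% O = 191.988/467.464 × 100 = 41.07%.
M(Na0.27Ca0.73Al1.73Si2.27O8) = 273.888 g/mol, so wt% O = 127.992/273.888 × 100 = 46.73%.
41.07 − 46.73 = -5.66 pp.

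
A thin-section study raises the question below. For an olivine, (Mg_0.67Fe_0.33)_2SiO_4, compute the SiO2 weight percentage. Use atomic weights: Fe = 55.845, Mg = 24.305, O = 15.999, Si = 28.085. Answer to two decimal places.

M((Mg_0.67Fe_0.33)_2SiO_4) = 161.507 g/mol; M(SiO2) = 60.083 g/mol.
Moles SiO2 per formula unit = 1 Si ÷ 1 = 1.0000.
SiO2 fraction = (1.0000 × 60.083) / 161.507 = 60.083/161.507 = 0.3720.

37.20 wt%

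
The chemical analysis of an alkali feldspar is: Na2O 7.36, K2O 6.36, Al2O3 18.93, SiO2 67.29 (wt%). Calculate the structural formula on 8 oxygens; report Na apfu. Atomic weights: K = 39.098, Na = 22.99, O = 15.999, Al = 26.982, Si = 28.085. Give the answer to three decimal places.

Na2O (M=61.979): mol = 0.11875; Na = 0.23750, O = 0.11875.
K2O (M=94.195): mol = 0.06752; K = 0.13504, O = 0.06752.
Al2O3 (M=101.961): mol = 0.18566; Al = 0.37132, O = 0.55698.
SiO2 (M=60.083): mol = 1.11995; Si = 1.11995, O = 2.23990.
ΣO = 2.98315; factor = 8/ΣO = 2.68173.
Na apfu = 0.23750 × 2.68173 = 0.637.

0.637 Na apfu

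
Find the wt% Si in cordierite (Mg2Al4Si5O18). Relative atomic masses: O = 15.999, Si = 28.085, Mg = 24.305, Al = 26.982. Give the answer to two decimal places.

24.01 wt%

Formula mass = 2*24.305 + 4*26.982 + 5*28.085 + 18*15.999 = 584.945 g/mol, of which 140.425 g is Si.
So Si makes up 140.425/584.945 = 0.2401 of the mass, i.e. 24.01%.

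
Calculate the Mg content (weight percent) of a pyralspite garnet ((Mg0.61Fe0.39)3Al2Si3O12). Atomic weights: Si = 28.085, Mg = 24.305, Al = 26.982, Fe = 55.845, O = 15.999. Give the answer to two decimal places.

Molar mass of (Mg0.61Fe0.39)3Al2Si3O12: 1.83×24.305 + 1.17×55.845 + 2×26.982 + 3×28.085 + 12×15.999 = 440.024 g/mol.
Mass of Mg per formula unit: 1.83 × 24.305 = 44.478 g.
Weight fraction Mg = 44.478 / 440.024 = 0.1011.

10.11 weight percent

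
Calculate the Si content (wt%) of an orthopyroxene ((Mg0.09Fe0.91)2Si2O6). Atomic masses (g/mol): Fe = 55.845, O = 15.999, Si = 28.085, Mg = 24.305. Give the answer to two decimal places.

21.76 wt%

M((Mg0.09Fe0.91)2Si2O6) = 258.177 g/mol.
Si contributes 2 × 28.085 = 56.170 g per mole.
56.170/258.177 = 0.2176 → 21.76%.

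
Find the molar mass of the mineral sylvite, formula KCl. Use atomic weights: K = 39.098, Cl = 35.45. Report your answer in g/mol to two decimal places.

M = 1(39.098) + 1(35.45)

74.55 g/mol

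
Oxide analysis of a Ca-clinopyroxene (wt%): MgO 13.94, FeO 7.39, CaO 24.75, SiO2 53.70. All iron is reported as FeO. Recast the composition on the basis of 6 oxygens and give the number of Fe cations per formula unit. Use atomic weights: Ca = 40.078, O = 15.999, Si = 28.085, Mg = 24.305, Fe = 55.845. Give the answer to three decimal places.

MgO: 13.94/40.304 = 0.34587 mol → 0.34587 mol Mg, 0.34587 mol O.
FeO: 7.39/71.844 = 0.10286 mol → 0.10286 mol Fe, 0.10286 mol O.
CaO: 24.75/56.077 = 0.44136 mol → 0.44136 mol Ca, 0.44136 mol O.
SiO2: 53.70/60.083 = 0.89376 mol → 0.89376 mol Si, 1.78752 mol O.
Total oxygen = 2.67761 mol. Normalization factor = 6/2.67761 = 2.24080.
Fe per 6 O = 0.10286 × 2.24080 = 0.230.

0.230 Fe apfu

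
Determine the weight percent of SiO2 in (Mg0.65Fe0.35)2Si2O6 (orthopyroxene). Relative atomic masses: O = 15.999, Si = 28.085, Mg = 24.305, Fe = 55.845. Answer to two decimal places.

Molar mass of (Mg0.65Fe0.35)2Si2O6 = 1.30·24.305 + 0.70·55.845 + 2·28.085 + 6·15.999 = 222.852 g/mol.
Each formula unit contains 2 Si, equivalent to 2/1 = 2.0000 mol SiO2.
M(SiO2) = 1×28.085 + 2×15.999 = 60.083 g/mol.
Mass of SiO2 per formula unit = 2.0000 × 60.083 = 120.166 g.
SiO2 wt% = 120.166 / 222.852 × 100 = 53.92%.

53.92 wt%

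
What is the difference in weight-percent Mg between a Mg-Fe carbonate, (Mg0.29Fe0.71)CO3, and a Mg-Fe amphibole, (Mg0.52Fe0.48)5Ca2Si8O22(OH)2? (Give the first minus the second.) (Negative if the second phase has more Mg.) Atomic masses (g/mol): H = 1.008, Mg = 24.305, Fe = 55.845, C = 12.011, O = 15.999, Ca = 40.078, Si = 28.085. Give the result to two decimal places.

First mineral: 7.048 g Mg in 106.706 g formula = 6.61 wt% Mg.
Second mineral: 63.193 g Mg in 888.049 g formula = 7.12 wt% Mg.
6.61% − 7.12% gives a difference of -0.51 percentage points.

-0.51 percentage points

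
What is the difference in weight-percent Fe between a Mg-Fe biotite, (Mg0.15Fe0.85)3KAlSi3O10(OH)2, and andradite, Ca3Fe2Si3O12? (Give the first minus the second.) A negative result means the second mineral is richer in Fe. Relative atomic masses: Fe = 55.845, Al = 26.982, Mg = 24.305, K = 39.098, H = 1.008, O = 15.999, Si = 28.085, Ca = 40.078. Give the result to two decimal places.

First mineral: 142.405 g Fe in 497.681 g formula = 28.61 wt% Fe.
Second mineral: 111.690 g Fe in 508.167 g formula = 21.98 wt% Fe.
28.61% − 21.98% gives a difference of 6.63 percentage points.

6.63 percentage points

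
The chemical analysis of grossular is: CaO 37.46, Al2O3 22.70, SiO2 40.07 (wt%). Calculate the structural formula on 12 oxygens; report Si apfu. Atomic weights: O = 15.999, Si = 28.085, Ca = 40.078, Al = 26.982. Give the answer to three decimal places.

CaO (M=56.077): mol = 0.66801; Ca = 0.66801, O = 0.66801.
Al2O3 (M=101.961): mol = 0.22263; Al = 0.44526, O = 0.66789.
SiO2 (M=60.083): mol = 0.66691; Si = 0.66691, O = 1.33382.
ΣO = 2.66972; factor = 12/ΣO = 4.49485.
Si apfu = 0.66691 × 4.49485 = 2.998.

2.998 Si apfu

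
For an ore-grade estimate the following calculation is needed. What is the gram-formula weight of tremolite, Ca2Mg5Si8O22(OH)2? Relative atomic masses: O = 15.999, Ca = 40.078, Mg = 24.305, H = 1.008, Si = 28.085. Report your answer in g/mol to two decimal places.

Ca: 2 × 40.078 = 80.1560
Mg: 5 × 24.305 = 121.5250
Si: 8 × 28.085 = 224.6800
O: 24 × 15.999 = 383.9760
H: 2 × 1.008 = 2.0160
Summing the contributions gives the formula mass.

812.35 g/mol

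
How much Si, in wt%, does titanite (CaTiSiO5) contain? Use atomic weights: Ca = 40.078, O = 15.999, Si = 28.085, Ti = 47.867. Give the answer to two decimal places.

Molar mass of CaTiSiO5: 1×40.078 + 1×47.867 + 1×28.085 + 5×15.999 = 196.025 g/mol.
Mass of Si per formula unit: 1 × 28.085 = 28.085 g.
Weight fraction Si = 28.085 / 196.025 = 0.1433.

14.33 wt%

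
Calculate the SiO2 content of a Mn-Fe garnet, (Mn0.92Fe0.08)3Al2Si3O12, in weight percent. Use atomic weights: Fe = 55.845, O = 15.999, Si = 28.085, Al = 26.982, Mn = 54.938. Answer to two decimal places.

M((Mn0.92Fe0.08)3Al2Si3O12) = 495.239 g/mol; M(SiO2) = 60.083 g/mol.
Moles SiO2 per formula unit = 3 Si ÷ 1 = 3.0000.
SiO2 fraction = (3.0000 × 60.083) / 495.239 = 180.249/495.239 = 0.3640.

36.40 wt%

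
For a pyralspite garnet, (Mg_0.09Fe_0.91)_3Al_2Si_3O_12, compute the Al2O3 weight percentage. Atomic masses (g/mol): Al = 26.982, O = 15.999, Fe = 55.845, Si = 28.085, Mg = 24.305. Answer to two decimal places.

20.84 wt%

M((Mg_0.09Fe_0.91)_3Al_2Si_3O_12) = 489.226 g/mol; M(Al2O3) = 101.961 g/mol.
Moles Al2O3 per formula unit = 2 Al ÷ 2 = 1.0000.
Al2O3 fraction = (1.0000 × 101.961) / 489.226 = 101.961/489.226 = 0.2084.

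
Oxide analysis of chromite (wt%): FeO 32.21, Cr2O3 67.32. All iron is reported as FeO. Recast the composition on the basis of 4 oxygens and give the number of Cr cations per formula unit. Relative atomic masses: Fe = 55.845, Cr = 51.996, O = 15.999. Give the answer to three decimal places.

FeO: 32.21/71.844 = 0.44833 mol → 0.44833 mol Fe, 0.44833 mol O.
Cr2O3: 67.32/151.989 = 0.44293 mol → 0.88586 mol Cr, 1.32879 mol O.
Total oxygen = 1.77712 mol. Normalization factor = 4/1.77712 = 2.25083.
Cr per 4 O = 0.88586 × 2.25083 = 1.994.

1.994 Cr apfu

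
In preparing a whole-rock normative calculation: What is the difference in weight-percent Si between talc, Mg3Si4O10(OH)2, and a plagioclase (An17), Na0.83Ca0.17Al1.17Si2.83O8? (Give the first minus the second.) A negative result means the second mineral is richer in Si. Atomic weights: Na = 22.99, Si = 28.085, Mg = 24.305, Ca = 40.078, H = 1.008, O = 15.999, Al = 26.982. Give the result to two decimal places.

-0.38 percentage points

First mineral: 112.340 g Si in 379.259 g formula = 29.62 wt% Si.
Second mineral: 79.481 g Si in 264.936 g formula = 30.00 wt% Si.
29.62% − 30.00% gives a difference of -0.38 percentage points.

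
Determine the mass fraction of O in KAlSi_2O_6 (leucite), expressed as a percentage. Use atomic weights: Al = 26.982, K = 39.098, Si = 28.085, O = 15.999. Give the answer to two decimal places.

43.98 weight percent

Formula mass = 1·39.098 + 1·26.982 + 2·28.085 + 6·15.999 = 218.244 g/mol, of which 95.994 g is O.
So O makes up 95.994/218.244 = 0.4398 of the mass, i.e. 43.98%.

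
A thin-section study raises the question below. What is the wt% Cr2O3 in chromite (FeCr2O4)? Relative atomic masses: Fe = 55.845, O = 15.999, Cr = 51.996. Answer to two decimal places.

67.90 wt%

Formula mass = 223.833 g/mol.
2 Cr → 1.0000 mol Cr2O3 per formula unit; M(Cr2O3) = 151.989, so Cr2O3 mass = 151.989 g.
151.989/223.833 × 100 = 67.90 wt%.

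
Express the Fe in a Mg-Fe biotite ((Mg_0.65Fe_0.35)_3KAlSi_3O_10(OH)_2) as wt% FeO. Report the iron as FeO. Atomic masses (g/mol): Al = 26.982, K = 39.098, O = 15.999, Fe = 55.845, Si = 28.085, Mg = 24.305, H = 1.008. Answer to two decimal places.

16.75 wt%

M((Mg_0.65Fe_0.35)_3KAlSi_3O_10(OH)_2) = 450.371 g/mol; M(FeO) = 71.844 g/mol.
Moles FeO per formula unit = 1.05 Fe ÷ 1 = 1.0500.
FeO fraction = (1.0500 × 71.844) / 450.371 = 75.436/450.371 = 0.1675.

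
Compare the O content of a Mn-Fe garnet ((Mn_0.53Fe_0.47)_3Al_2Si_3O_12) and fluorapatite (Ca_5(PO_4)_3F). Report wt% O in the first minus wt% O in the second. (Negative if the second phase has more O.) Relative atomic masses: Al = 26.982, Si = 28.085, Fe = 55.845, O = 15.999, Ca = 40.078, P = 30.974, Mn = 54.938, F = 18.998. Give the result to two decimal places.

O in (Mn_0.53Fe_0.47)_3Al_2Si_3O_12: molar mass 496.300 g/mol; 12×15.999 = 191.988 g → 38.68 wt%.
O in Ca_5(PO_4)_3F: molar mass 504.298 g/mol; 12×15.999 = 191.988 g → 38.07 wt%.
Difference = 38.68 − 38.07 = 0.61 percentage points.

0.61 percentage points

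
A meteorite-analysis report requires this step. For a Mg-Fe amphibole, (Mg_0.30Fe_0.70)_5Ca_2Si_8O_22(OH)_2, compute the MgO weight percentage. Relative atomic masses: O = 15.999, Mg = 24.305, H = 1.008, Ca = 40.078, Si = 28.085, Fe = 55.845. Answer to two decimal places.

6.55 wt%

Formula mass = 922.743 g/mol.
1.50 Mg → 1.5000 mol MgO per formula unit; M(MgO) = 40.304, so MgO mass = 60.456 g.
60.456/922.743 × 100 = 6.55 wt%.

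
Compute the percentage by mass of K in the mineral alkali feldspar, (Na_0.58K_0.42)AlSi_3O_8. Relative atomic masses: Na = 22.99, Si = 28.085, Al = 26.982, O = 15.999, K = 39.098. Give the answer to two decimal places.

Formula mass = 0.58·22.99 + 0.42·39.098 + 1·26.982 + 3·28.085 + 8·15.999 = 268.984 g/mol, of which 16.421 g is K.
So K makes up 16.421/268.984 = 0.0610 of the mass, i.e. 6.10%.

6.10 weight percent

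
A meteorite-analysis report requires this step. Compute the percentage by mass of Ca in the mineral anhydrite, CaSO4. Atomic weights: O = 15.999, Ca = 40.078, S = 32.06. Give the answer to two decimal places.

Molar mass of CaSO4: 1×40.078 + 1×32.06 + 4×15.999 = 136.134 g/mol.
Mass of Ca per formula unit: 1 × 40.078 = 40.078 g.
Weight fraction Ca = 40.078 / 136.134 = 0.2944.

29.44 weight percent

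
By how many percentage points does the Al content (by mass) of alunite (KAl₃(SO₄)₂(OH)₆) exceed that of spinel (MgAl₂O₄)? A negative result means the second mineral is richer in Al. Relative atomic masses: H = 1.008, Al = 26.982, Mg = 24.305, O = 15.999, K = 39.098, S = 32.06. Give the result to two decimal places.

Al in KAl₃(SO₄)₂(OH)₆: molar mass 414.198 g/mol; 3×26.982 = 80.946 g → 19.54 wt%.
Al in MgAl₂O₄: molar mass 142.265 g/mol; 2×26.982 = 53.964 g → 37.93 wt%.
Difference = 19.54 − 37.93 = -18.39 percentage points.

-18.39 percentage points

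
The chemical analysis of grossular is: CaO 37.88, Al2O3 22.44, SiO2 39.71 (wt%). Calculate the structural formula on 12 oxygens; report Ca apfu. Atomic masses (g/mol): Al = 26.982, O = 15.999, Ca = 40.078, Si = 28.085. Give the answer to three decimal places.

CaO (M=56.077): mol = 0.67550; Ca = 0.67550, O = 0.67550.
Al2O3 (M=101.961): mol = 0.22008; Al = 0.44016, O = 0.66024.
SiO2 (M=60.083): mol = 0.66092; Si = 0.66092, O = 1.32184.
ΣO = 2.65758; factor = 12/ΣO = 4.51539.
Ca apfu = 0.67550 × 4.51539 = 3.050.

3.050 Ca apfu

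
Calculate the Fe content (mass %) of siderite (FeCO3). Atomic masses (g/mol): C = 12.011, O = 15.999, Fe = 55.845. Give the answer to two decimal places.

M(FeCO3) = 115.853 g/mol.
Fe contributes 1 × 55.845 = 55.845 g per mole.
55.845/115.853 = 0.4820 → 48.20%.

48.20 mass %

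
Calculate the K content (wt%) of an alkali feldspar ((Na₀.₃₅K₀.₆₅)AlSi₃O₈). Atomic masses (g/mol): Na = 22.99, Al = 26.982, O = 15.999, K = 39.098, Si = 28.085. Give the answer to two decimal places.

M((Na₀.₃₅K₀.₆₅)AlSi₃O₈) = 272.689 g/mol.
K contributes 0.65 × 39.098 = 25.414 g per mole.
25.414/272.689 = 0.0932 → 9.32%.

9.32 wt%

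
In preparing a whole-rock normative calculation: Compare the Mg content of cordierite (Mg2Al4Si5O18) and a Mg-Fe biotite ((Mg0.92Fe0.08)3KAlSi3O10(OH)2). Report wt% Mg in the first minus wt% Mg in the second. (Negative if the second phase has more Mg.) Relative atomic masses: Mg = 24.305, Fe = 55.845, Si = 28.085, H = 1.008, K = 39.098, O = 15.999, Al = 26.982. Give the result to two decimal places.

Mg in Mg2Al4Si5O18: molar mass 584.945 g/mol; 2×24.305 = 48.610 g → 8.31 wt%.
Mg in (Mg0.92Fe0.08)3KAlSi3O10(OH)2: molar mass 424.824 g/mol; 2.76×24.305 = 67.082 g → 15.79 wt%.
Difference = 8.31 − 15.79 = -7.48 percentage points.

-7.48 percentage points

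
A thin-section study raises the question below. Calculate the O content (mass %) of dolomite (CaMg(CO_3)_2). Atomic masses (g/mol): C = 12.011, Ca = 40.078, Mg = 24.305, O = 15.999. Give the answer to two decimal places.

Formula mass = 1×40.078 + 1×24.305 + 2×12.011 + 6×15.999 = 184.399 g/mol, of which 95.994 g is O.
So O makes up 95.994/184.399 = 0.5206 of the mass, i.e. 52.06%.

52.06 mass %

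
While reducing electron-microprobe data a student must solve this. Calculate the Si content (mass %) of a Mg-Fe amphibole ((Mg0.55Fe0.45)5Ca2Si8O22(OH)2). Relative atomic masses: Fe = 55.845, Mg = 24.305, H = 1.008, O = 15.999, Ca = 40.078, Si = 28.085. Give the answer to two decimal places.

25.44 mass %

M((Mg0.55Fe0.45)5Ca2Si8O22(OH)2) = 883.318 g/mol.
Si contributes 8 × 28.085 = 224.680 g per mole.
224.680/883.318 = 0.2544 → 25.44%.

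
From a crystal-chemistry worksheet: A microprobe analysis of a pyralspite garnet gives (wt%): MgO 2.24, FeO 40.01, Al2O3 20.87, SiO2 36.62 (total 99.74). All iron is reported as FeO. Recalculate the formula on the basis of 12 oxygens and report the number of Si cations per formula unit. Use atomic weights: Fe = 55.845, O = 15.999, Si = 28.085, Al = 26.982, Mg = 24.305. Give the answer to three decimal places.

2.991 Si apfu

MgO: 2.24/40.304 = 0.05558 mol → 0.05558 mol Mg, 0.05558 mol O.
FeO: 40.01/71.844 = 0.55690 mol → 0.55690 mol Fe, 0.55690 mol O.
Al2O3: 20.87/101.961 = 0.20469 mol → 0.40938 mol Al, 0.61407 mol O.
SiO2: 36.62/60.083 = 0.60949 mol → 0.60949 mol Si, 1.21898 mol O.
Total oxygen = 2.44553 mol. Normalization factor = 12/2.44553 = 4.90691.
Si per 12 O = 0.60949 × 4.90691 = 2.991.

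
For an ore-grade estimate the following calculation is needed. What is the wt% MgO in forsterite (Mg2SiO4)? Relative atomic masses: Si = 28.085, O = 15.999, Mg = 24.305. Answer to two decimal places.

Molar mass of Mg2SiO4 = 2*24.305 + 1*28.085 + 4*15.999 = 140.691 g/mol.
Each formula unit contains 2 Mg, equivalent to 2/1 = 2.0000 mol MgO.
M(MgO) = 1×24.305 + 1×15.999 = 40.304 g/mol.
Mass of MgO per formula unit = 2.0000 × 40.304 = 80.608 g.
MgO wt% = 80.608 / 140.691 × 100 = 57.29%.

57.29 wt%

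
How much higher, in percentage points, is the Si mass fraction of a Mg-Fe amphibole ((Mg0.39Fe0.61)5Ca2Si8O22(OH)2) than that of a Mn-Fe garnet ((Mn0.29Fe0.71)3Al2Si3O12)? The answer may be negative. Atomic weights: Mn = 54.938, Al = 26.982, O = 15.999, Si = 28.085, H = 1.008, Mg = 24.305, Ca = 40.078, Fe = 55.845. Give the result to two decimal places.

7.78 percentage points

Si in (Mg0.39Fe0.61)5Ca2Si8O22(OH)2: molar mass 908.550 g/mol; 8×28.085 = 224.680 g → 24.73 wt%.
Si in (Mn0.29Fe0.71)3Al2Si3O12: molar mass 496.953 g/mol; 3×28.085 = 84.255 g → 16.95 wt%.
Difference = 24.73 − 16.95 = 7.78 percentage points.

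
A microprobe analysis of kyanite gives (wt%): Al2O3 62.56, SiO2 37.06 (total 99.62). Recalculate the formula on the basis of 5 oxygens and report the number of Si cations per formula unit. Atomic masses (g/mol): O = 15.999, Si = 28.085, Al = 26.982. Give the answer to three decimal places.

1.003 Si apfu

62.56 wt% Al2O3 ÷ 101.961 g/mol = 0.61357 mol, giving 1.22714 Al and 1.84071 O.
37.06 wt% SiO2 ÷ 60.083 g/mol = 0.61681 mol, giving 0.61681 Si and 1.23362 O.
Oxygen sums to 3.07433; scaling by 5/3.07433 = 1.62637 puts the formula on 5 O.
Si: 0.61681 × 1.62637 = 1.003 atoms per formula unit.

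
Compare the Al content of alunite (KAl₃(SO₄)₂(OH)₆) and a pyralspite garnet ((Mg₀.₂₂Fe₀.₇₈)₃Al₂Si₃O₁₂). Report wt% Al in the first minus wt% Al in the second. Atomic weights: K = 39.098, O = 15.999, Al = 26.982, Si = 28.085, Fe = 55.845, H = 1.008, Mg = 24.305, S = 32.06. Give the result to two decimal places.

8.23 percentage points

Al in KAl₃(SO₄)₂(OH)₆: molar mass 414.198 g/mol; 3×26.982 = 80.946 g → 19.54 wt%.
Al in (Mg₀.₂₂Fe₀.₇₈)₃Al₂Si₃O₁₂: molar mass 476.926 g/mol; 2×26.982 = 53.964 g → 11.31 wt%.
Difference = 19.54 − 11.31 = 8.23 percentage points.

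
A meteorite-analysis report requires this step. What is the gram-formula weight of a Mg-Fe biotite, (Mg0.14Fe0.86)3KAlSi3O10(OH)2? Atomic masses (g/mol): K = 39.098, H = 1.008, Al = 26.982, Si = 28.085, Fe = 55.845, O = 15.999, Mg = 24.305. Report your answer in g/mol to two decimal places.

The formula mass is the sum 0.42·24.305 + 2.58·55.845 + 1·39.098 + 1·26.982 + 3·28.085 + 12·15.999 + 2·1.008.

498.63 g/mol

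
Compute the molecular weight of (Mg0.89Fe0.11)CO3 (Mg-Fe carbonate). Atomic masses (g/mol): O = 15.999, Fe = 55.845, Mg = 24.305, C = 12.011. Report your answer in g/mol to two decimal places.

87.78 g/mol

M = 0.89·24.305 + 0.11·55.845 + 1·12.011 + 3·15.999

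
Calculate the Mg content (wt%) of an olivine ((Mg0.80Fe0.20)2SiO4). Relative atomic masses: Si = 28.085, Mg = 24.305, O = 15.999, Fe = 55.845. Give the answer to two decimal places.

25.37 wt%

M((Mg0.80Fe0.20)2SiO4) = 153.307 g/mol.
Mg contributes 1.60 × 24.305 = 38.888 g per mole.
38.888/153.307 = 0.2537 → 25.37%.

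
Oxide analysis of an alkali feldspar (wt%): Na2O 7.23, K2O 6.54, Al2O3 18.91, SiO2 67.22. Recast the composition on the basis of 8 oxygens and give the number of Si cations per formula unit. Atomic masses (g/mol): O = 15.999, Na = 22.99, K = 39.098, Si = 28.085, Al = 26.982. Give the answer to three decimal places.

7.23 wt% Na2O ÷ 61.979 g/mol = 0.11665 mol, giving 0.23330 Na and 0.11665 O.
6.54 wt% K2O ÷ 94.195 g/mol = 0.06943 mol, giving 0.13886 K and 0.06943 O.
18.91 wt% Al2O3 ÷ 101.961 g/mol = 0.18546 mol, giving 0.37092 Al and 0.55638 O.
67.22 wt% SiO2 ÷ 60.083 g/mol = 1.11879 mol, giving 1.11879 Si and 2.23758 O.
Oxygen sums to 2.98004; scaling by 8/2.98004 = 2.68453 puts the formula on 8 O.
Si: 1.11879 × 2.68453 = 3.003 atoms per formula unit.

3.003 Si apfu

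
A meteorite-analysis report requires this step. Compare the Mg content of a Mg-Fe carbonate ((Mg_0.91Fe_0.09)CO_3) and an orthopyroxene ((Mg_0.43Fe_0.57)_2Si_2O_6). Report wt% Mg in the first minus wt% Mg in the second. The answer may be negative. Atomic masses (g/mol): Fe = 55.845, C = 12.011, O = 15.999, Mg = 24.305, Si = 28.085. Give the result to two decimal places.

First mineral: 22.118 g Mg in 87.152 g formula = 25.38 wt% Mg.
Second mineral: 20.902 g Mg in 236.730 g formula = 8.83 wt% Mg.
25.38% − 8.83% gives a difference of 16.55 percentage points.

16.55 percentage points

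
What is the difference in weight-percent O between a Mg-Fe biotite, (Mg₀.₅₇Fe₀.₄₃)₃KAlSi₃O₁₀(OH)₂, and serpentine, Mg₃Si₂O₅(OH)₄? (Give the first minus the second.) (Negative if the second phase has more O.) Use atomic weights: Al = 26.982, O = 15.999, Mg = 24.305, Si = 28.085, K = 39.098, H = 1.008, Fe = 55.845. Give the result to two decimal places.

First mineral: 191.988 g O in 457.941 g formula = 41.92 wt% O.
Second mineral: 143.991 g O in 277.108 g formula = 51.96 wt% O.
41.92% − 51.96% gives a difference of -10.04 percentage points.

-10.04 percentage points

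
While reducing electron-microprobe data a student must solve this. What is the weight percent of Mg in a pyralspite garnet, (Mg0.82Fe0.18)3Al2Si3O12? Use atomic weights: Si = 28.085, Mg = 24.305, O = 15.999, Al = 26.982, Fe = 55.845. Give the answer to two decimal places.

Molar mass of (Mg0.82Fe0.18)3Al2Si3O12: 2.46·24.305 + 0.54·55.845 + 2·26.982 + 3·28.085 + 12·15.999 = 420.154 g/mol.
Mass of Mg per formula unit: 2.46 × 24.305 = 59.790 g.
Weight fraction Mg = 59.790 / 420.154 = 0.1423.

14.23 weight percent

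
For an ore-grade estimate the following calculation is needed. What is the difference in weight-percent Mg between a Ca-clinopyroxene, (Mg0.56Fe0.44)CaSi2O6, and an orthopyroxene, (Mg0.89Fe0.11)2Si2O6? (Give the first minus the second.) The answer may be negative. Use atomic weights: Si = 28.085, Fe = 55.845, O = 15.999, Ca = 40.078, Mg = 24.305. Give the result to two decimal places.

First mineral: 13.611 g Mg in 230.425 g formula = 5.91 wt% Mg.
Second mineral: 43.263 g Mg in 207.713 g formula = 20.83 wt% Mg.
5.91% − 20.83% gives a difference of -14.92 percentage points.

-14.92 percentage points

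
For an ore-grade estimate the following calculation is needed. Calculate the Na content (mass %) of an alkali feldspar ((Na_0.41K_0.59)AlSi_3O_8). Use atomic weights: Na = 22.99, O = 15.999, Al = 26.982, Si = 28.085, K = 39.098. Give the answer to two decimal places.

3.47 mass %

Molar mass of (Na_0.41K_0.59)AlSi_3O_8: 0.41*22.99 + 0.59*39.098 + 1*26.982 + 3*28.085 + 8*15.999 = 271.723 g/mol.
Mass of Na per formula unit: 0.41 × 22.99 = 9.426 g.
Weight fraction Na = 9.426 / 271.723 = 0.0347.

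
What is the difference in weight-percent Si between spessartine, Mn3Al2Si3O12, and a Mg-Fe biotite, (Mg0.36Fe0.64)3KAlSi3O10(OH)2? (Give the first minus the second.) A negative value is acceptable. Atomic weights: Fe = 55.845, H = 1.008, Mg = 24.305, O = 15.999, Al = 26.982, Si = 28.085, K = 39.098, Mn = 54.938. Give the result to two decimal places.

First mineral: 84.255 g Si in 495.021 g formula = 17.02 wt% Si.
Second mineral: 84.255 g Si in 477.811 g formula = 17.63 wt% Si.
17.02% − 17.63% gives a difference of -0.61 percentage points.

-0.61 percentage points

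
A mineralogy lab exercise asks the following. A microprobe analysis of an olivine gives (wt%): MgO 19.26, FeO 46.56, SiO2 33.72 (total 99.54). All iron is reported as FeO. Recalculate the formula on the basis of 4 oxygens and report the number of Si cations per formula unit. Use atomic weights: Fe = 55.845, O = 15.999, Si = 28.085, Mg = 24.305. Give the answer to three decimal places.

0.998 Si apfu

19.26 wt% MgO ÷ 40.304 g/mol = 0.47787 mol, giving 0.47787 Mg and 0.47787 O.
46.56 wt% FeO ÷ 71.844 g/mol = 0.64807 mol, giving 0.64807 Fe and 0.64807 O.
33.72 wt% SiO2 ÷ 60.083 g/mol = 0.56122 mol, giving 0.56122 Si and 1.12244 O.
Oxygen sums to 2.24838; scaling by 4/2.24838 = 1.77906 puts the formula on 4 O.
Si: 0.56122 × 1.77906 = 0.998 atoms per formula unit.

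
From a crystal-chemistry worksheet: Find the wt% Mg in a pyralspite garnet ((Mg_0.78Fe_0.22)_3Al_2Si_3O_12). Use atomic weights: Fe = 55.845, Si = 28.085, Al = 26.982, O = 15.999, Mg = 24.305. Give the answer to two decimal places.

M((Mg_0.78Fe_0.22)_3Al_2Si_3O_12) = 423.938 g/mol.
Mg contributes 2.34 × 24.305 = 56.874 g per mole.
56.874/423.938 = 0.1342 → 13.42%.

13.42 wt%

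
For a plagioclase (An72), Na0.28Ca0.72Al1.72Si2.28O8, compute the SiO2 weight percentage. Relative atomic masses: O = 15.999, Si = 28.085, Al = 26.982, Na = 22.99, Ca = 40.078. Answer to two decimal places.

Formula mass = 273.728 g/mol.
2.28 Si → 2.2800 mol SiO2 per formula unit; M(SiO2) = 60.083, so SiO2 mass = 136.989 g.
136.989/273.728 × 100 = 50.05 wt%.

50.05 wt%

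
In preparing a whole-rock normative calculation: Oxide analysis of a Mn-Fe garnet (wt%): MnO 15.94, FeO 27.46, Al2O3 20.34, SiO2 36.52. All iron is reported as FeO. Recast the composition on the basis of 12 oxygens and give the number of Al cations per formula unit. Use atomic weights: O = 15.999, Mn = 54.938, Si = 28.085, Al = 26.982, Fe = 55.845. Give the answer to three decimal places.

15.94 wt% MnO ÷ 70.937 g/mol = 0.22471 mol, giving 0.22471 Mn and 0.22471 O.
27.46 wt% FeO ÷ 71.844 g/mol = 0.38222 mol, giving 0.38222 Fe and 0.38222 O.
20.34 wt% Al2O3 ÷ 101.961 g/mol = 0.19949 mol, giving 0.39898 Al and 0.59847 O.
36.52 wt% SiO2 ÷ 60.083 g/mol = 0.60783 mol, giving 0.60783 Si and 1.21566 O.
Oxygen sums to 2.42106; scaling by 12/2.42106 = 4.95651 puts the formula on 12 O.
Al: 0.39898 × 4.95651 = 1.978 atoms per formula unit.

1.978 Al apfu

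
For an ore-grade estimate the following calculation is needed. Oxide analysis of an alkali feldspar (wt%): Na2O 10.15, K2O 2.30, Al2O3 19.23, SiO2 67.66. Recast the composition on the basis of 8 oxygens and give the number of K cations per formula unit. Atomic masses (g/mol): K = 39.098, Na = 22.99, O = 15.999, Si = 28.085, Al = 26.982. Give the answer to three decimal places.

Na2O: 10.15/61.979 = 0.16377 mol → 0.32754 mol Na, 0.16377 mol O.
K2O: 2.30/94.195 = 0.02442 mol → 0.04884 mol K, 0.02442 mol O.
Al2O3: 19.23/101.961 = 0.18860 mol → 0.37720 mol Al, 0.56580 mol O.
SiO2: 67.66/60.083 = 1.12611 mol → 1.12611 mol Si, 2.25222 mol O.
Total oxygen = 3.00621 mol. Normalization factor = 8/3.00621 = 2.66116.
K per 8 O = 0.04884 × 2.66116 = 0.130.

0.130 K apfu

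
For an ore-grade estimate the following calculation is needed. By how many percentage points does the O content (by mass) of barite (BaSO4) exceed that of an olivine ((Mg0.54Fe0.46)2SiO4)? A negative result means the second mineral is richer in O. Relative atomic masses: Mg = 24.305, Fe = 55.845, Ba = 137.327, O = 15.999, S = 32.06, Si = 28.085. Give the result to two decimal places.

-10.29 percentage points

First mineral: 63.996 g O in 233.383 g formula = 27.42 wt% O.
Second mineral: 63.996 g O in 169.708 g formula = 37.71 wt% O.
27.42% − 37.71% gives a difference of -10.29 percentage points.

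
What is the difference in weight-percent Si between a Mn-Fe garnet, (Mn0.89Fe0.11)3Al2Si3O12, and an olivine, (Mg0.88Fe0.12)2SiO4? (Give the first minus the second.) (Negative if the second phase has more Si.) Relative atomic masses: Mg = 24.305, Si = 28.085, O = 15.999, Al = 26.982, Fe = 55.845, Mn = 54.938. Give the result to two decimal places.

-1.93 percentage points

Si in (Mn0.89Fe0.11)3Al2Si3O12: molar mass 495.320 g/mol; 3×28.085 = 84.255 g → 17.01 wt%.
Si in (Mg0.88Fe0.12)2SiO4: molar mass 148.261 g/mol; 1×28.085 = 28.085 g → 18.94 wt%.
Difference = 17.01 − 18.94 = -1.93 percentage points.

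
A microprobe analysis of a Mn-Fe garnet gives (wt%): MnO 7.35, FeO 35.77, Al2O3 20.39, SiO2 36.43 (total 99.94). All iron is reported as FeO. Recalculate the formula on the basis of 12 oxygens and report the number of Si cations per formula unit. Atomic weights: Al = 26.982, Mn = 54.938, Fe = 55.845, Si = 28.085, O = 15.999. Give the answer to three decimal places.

MnO (M=70.937): mol = 0.10361; Mn = 0.10361, O = 0.10361.
FeO (M=71.844): mol = 0.49788; Fe = 0.49788, O = 0.49788.
Al2O3 (M=101.961): mol = 0.19998; Al = 0.39996, O = 0.59994.
SiO2 (M=60.083): mol = 0.60633; Si = 0.60633, O = 1.21266.
ΣO = 2.41409; factor = 12/ΣO = 4.97082.
Si apfu = 0.60633 × 4.97082 = 3.014.

3.014 Si apfu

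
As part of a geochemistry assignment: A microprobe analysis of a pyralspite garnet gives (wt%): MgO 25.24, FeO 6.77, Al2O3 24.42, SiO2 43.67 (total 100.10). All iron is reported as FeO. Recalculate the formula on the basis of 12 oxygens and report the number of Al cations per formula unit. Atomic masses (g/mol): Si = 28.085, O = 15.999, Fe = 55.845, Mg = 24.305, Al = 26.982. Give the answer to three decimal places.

1.987 Al apfu

MgO: 25.24/40.304 = 0.62624 mol → 0.62624 mol Mg, 0.62624 mol O.
FeO: 6.77/71.844 = 0.09423 mol → 0.09423 mol Fe, 0.09423 mol O.
Al2O3: 24.42/101.961 = 0.23950 mol → 0.47900 mol Al, 0.71850 mol O.
SiO2: 43.67/60.083 = 0.72683 mol → 0.72683 mol Si, 1.45366 mol O.
Total oxygen = 2.89263 mol. Normalization factor = 12/2.89263 = 4.14847.
Al per 12 O = 0.47900 × 4.14847 = 1.987.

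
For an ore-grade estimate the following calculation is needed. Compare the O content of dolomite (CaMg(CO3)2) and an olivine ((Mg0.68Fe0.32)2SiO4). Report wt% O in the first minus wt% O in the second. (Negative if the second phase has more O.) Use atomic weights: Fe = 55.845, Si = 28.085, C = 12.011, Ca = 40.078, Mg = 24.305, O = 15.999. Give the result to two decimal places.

12.28 percentage points

M(CaMg(CO3)2) = 184.399 g/mol, so wt% O = 95.994/184.399 × 100 = 52.06%.
M((Mg0.68Fe0.32)2SiO4) = 160.877 g/mol, so wt% O = 63.996/160.877 × 100 = 39.78%.
52.06 − 39.78 = 12.28 pp.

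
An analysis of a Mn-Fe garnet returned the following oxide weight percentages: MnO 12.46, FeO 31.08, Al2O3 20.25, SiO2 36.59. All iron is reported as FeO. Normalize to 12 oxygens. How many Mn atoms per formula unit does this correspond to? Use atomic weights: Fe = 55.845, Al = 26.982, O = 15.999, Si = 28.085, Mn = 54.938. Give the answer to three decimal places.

0.870 Mn apfu

MnO (M=70.937): mol = 0.17565; Mn = 0.17565, O = 0.17565.
FeO (M=71.844): mol = 0.43260; Fe = 0.43260, O = 0.43260.
Al2O3 (M=101.961): mol = 0.19861; Al = 0.39722, O = 0.59583.
SiO2 (M=60.083): mol = 0.60899; Si = 0.60899, O = 1.21798.
ΣO = 2.42206; factor = 12/ΣO = 4.95446.
Mn apfu = 0.17565 × 4.95446 = 0.870.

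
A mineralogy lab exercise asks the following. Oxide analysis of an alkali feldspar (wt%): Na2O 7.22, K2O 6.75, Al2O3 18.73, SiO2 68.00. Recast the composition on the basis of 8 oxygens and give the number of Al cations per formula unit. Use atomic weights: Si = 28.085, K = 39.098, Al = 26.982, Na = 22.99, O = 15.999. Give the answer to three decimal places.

0.979 Al apfu

Na2O (M=61.979): mol = 0.11649; Na = 0.23298, O = 0.11649.
K2O (M=94.195): mol = 0.07166; K = 0.14332, O = 0.07166.
Al2O3 (M=101.961): mol = 0.18370; Al = 0.36740, O = 0.55110.
SiO2 (M=60.083): mol = 1.13177; Si = 1.13177, O = 2.26354.
ΣO = 3.00279; factor = 8/ΣO = 2.66419.
Al apfu = 0.36740 × 2.66419 = 0.979.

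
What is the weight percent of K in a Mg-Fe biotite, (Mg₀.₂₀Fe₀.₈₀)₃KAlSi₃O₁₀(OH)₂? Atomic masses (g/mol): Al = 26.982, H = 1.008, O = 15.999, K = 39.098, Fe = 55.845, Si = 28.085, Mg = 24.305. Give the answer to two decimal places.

7.93 mass %

Formula mass = 0.60·24.305 + 2.40·55.845 + 1·39.098 + 1·26.982 + 3·28.085 + 12·15.999 + 2·1.008 = 492.950 g/mol, of which 39.098 g is K.
So K makes up 39.098/492.950 = 0.0793 of the mass, i.e. 7.93%.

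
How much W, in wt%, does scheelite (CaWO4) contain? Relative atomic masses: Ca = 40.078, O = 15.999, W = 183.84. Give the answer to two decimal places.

M(CaWO4) = 287.914 g/mol.
W contributes 1 × 183.84 = 183.840 g per mole.
183.840/287.914 = 0.6385 → 63.85%.

63.85 wt%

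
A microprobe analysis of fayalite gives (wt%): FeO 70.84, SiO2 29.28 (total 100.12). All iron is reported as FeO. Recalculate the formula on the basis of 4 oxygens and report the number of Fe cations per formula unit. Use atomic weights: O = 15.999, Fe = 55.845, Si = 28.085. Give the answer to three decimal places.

2.012 Fe apfu

FeO (M=71.844): mol = 0.98603; Fe = 0.98603, O = 0.98603.
SiO2 (M=60.083): mol = 0.48733; Si = 0.48733, O = 0.97466.
ΣO = 1.96069; factor = 4/ΣO = 2.04010.
Fe apfu = 0.98603 × 2.04010 = 2.012.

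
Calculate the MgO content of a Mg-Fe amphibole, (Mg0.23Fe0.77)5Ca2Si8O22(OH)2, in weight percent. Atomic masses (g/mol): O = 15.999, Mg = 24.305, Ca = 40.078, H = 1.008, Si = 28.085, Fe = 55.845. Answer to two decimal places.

4.96 wt%

M((Mg0.23Fe0.77)5Ca2Si8O22(OH)2) = 933.782 g/mol; M(MgO) = 40.304 g/mol.
Moles MgO per formula unit = 1.15 Mg ÷ 1 = 1.1500.
MgO fraction = (1.1500 × 40.304) / 933.782 = 46.350/933.782 = 0.0496.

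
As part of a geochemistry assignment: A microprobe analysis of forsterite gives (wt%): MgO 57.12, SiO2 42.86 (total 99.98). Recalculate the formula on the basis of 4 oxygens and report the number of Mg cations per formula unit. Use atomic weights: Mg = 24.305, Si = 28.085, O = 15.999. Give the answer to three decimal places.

MgO: 57.12/40.304 = 1.41723 mol → 1.41723 mol Mg, 1.41723 mol O.
SiO2: 42.86/60.083 = 0.71335 mol → 0.71335 mol Si, 1.42670 mol O.
Total oxygen = 2.84393 mol. Normalization factor = 4/2.84393 = 1.40650.
Mg per 4 O = 1.41723 × 1.40650 = 1.993.

1.993 Mg apfu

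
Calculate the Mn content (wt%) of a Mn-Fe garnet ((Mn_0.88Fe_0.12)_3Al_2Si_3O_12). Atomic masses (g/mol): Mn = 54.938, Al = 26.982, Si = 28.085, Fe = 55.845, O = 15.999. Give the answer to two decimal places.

29.28 wt%

Formula mass = 2.64*54.938 + 0.36*55.845 + 2*26.982 + 3*28.085 + 12*15.999 = 495.348 g/mol, of which 145.036 g is Mn.
So Mn makes up 145.036/495.348 = 0.2928 of the mass, i.e. 29.28%.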